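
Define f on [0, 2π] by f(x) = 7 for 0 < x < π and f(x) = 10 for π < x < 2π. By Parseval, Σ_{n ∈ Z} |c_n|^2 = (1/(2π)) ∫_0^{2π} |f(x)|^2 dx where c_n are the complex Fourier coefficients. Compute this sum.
Σ |c_n|^2 = 149/2

Parseval equates the L^2 energy of f (normalised by 1/(2π)) with the ℓ^2 sum of its Fourier coefficients: (1/(2π)) ∫_0^{2π} |f|^2 = Σ |c_n|^2.
Compute the left side: (1/(2π)) [∫_0^π 7^2 dx + ∫_π^{2π} 10^2 dx] = (1/(2π)) · (49π + 100π) = (49 + 100)/2 = 149/2.
So Σ_{n ∈ Z} |c_n|^2 = 149/2.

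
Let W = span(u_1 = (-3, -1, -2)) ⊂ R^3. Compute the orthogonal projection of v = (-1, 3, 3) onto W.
proj_W(v) = (9/7, 3/7, 6/7)

Set up U = [u_1 | ... | u_1] ∈ R^(3×1). The projector onto W = col(U) is P = U (U^T U)^(-1) U^T.
Compute U^T U =
  [14],
and U^T v = (-6).
Solve U^T U · c = U^T v for the coefficients: c = (-3/7). The projection is proj_W(v) = U c.
Check: (v - proj_W(v)) · u_1 = 0  (should be 0).
Result: proj_W(v) = (9/7, 3/7, 6/7).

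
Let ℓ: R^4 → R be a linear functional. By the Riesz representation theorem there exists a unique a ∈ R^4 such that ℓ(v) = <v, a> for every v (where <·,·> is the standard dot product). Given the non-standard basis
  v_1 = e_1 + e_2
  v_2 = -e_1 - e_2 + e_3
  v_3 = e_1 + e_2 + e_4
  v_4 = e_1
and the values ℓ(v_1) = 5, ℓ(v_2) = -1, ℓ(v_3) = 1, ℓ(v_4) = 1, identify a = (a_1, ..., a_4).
a = (1, 4, 4, -4)

Write a = (a_1, ..., a_4) in the standard basis. For each basis vector v_i, ℓ(v_i) = <v_i, a> is a linear equation in the a_j's. Collect the n equations into a matrix system V a = ℓ, where row i of V is v_i (expressed in the standard basis). Since V is invertible (lower-triangular with 1s on the diagonal, up to permutation), solve by back-substitution:
  V =
[[1, 1, 0, 0],
 [-1, -1, 1, 0],
 [1, 1, 0, 1],
 [1, 0, 0, 0]]
  V a = (5, -1, 1, 1)
Solving gives a = (1, 4, 4, -4).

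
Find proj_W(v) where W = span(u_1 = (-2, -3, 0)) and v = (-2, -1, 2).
proj_W(v) = (-14/13, -21/13, 0)

Set up U = [u_1 | ... | u_1] ∈ R^(3×1). The projector onto W = col(U) is P = U (U^T U)^(-1) U^T.
Compute U^T U =
  [13],
and U^T v = (7).
Solve U^T U · c = U^T v for the coefficients: c = (7/13). The projection is proj_W(v) = U c.
Check: (v - proj_W(v)) · u_1 = 0  (should be 0).
Result: proj_W(v) = (-14/13, -21/13, 0).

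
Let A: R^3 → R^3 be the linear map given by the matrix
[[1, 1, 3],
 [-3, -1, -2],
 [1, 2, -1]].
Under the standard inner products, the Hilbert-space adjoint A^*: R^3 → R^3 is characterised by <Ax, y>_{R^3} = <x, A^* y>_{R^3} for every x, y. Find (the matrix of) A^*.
A^* = A^T =
[[1, -3, 1],
 [1, -1, 2],
 [3, -2, -1]]

For real matrices with standard dot products, the defining identity <Ax, y> = <x, A^* y> gives (Ax)^T y = x^T (A^*) y, i.e. x^T A^T y = x^T (A^*) y. Since this holds for all x, y, we must have A^* = A^T. Therefore
A^* =
[[1, -3, 1],
 [1, -1, 2],
 [3, -2, -1]].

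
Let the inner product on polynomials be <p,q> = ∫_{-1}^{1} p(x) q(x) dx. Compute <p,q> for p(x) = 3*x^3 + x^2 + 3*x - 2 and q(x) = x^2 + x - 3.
<p,q> = 184/15

Expand the product: p(x)·q(x) = 3*x^5 + 4*x^4 - 5*x^3 - 2*x^2 - 11*x + 6.
∫_{-1}^{1} of each monomial x^k gives [2/(k+1) if k even, 0 if k odd]. Integrating term-by-term (or equivalently evaluating the antiderivative F(x) = x^6/2 + 4*x^5/5 - 5*x^4/4 - 2*x^3/3 - 11*x^2/2 + 6*x at the endpoints):
  F(1) − F(−1) = -7/60 − (-743/60) = 184/15.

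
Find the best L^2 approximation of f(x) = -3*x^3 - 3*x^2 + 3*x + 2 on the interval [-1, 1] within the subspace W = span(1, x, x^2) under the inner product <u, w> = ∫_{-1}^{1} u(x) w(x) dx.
g(x) = -3*x^2 + 6*x/5 + 2

The best approximation g ∈ W is the orthogonal projection of f onto W. Writing g = a_0 + a_1 x + a_2 x^2, the coefficients solve the normal equations G · a = b where
  G_{ij} = <φ_i, φ_j> and b_i = <f, φ_i>, with φ_0 = 1, φ_1 = x, φ_2 = x^2.
G =
  [2, 0, 2/3]
  [0, 2/3, 0]
  [2/3, 0, 2/5],
b = (2, 4/5, 2/15).
Solving gives a_0 = 2, a_1 = 6/5, a_2 = -3, so
  g(x) = -3*x^2 + 6*x/5 + 2.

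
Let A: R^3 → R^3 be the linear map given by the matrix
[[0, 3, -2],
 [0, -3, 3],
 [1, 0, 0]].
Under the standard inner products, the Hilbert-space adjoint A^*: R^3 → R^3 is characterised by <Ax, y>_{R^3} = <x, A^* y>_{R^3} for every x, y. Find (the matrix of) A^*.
A^* = A^T =
[[0, 0, 1],
 [3, -3, 0],
 [-2, 3, 0]]

For real matrices with standard dot products, the defining identity <Ax, y> = <x, A^* y> gives (Ax)^T y = x^T (A^*) y, i.e. x^T A^T y = x^T (A^*) y. Since this holds for all x, y, we must have A^* = A^T. Therefore
A^* =
[[0, 0, 1],
 [3, -3, 0],
 [-2, 3, 0]].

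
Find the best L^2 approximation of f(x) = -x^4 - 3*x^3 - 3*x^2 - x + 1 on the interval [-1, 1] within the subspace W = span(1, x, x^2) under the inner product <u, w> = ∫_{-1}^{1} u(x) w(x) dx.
g(x) = -27*x^2/7 - 14*x/5 + 38/35

The best approximation g ∈ W is the orthogonal projection of f onto W. Writing g = a_0 + a_1 x + a_2 x^2, the coefficients solve the normal equations G · a = b where
  G_{ij} = <φ_i, φ_j> and b_i = <f, φ_i>, with φ_0 = 1, φ_1 = x, φ_2 = x^2.
G =
  [2, 0, 2/3]
  [0, 2/3, 0]
  [2/3, 0, 2/5],
b = (-2/5, -28/15, -86/105).
Solving gives a_0 = 38/35, a_1 = -14/5, a_2 = -27/7, so
  g(x) = -27*x^2/7 - 14*x/5 + 38/35.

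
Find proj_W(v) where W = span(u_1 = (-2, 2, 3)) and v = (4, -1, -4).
proj_W(v) = (44/17, -44/17, -66/17)

Set up U = [u_1 | ... | u_1] ∈ R^(3×1). The projector onto W = col(U) is P = U (U^T U)^(-1) U^T.
Compute U^T U =
  [17],
and U^T v = (-22).
Solve U^T U · c = U^T v for the coefficients: c = (-22/17). The projection is proj_W(v) = U c.
Check: (v - proj_W(v)) · u_1 = 0  (should be 0).
Result: proj_W(v) = (44/17, -44/17, -66/17).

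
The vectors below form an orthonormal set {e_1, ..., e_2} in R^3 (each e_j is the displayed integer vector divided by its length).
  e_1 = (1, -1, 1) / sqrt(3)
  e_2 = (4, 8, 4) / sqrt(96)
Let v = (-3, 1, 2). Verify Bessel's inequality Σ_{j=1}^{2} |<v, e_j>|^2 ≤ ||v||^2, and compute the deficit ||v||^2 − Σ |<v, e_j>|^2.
Σ |<v, e_j>|^2 = 3/2; ||v||^2 = 14; deficit = 25/2

Write each e_j = u_j / sqrt(<u_j, u_j>) where u_j is the displayed integer vector. Then <v, e_j> = <v, u_j> / sqrt(<u_j, u_j>), so |<v, e_j>|^2 = <v, u_j>^2 / <u_j, u_j>.
Coefficients: <v, e_1> = -2/sqrt(3), <v, e_2> = 4/sqrt(96).
Square and sum: Σ |<v, e_j>|^2 = 3/2.
Compute ||v||^2 = v·v = 14.
Deficit = 14 − 3/2 = 25/2 ≥ 0, confirming Bessel's inequality. (The deficit equals ||v − Σ <v,e_j> e_j||^2, the squared distance from v to span{e_j}.)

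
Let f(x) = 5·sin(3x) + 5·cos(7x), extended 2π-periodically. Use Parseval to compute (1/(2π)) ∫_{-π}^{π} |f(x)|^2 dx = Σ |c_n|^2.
Σ |c_n|^2 = 25

Expand |f|^2 and use orthogonality of {sin(nx), cos(mx)} on [-π, π]:
  ∫_{-π}^{π} sin(nx)^2 dx = π, ∫ cos(mx)^2 dx = π, and cross terms integrate to 0.
So ∫_{-π}^{π} f(x)^2 dx = 5^2 · π + 5^2 · π = (25 + 25)π.
Divide by 2π: (25 + 25)/2 = 25.
By Parseval, this equals Σ |c_n|^2.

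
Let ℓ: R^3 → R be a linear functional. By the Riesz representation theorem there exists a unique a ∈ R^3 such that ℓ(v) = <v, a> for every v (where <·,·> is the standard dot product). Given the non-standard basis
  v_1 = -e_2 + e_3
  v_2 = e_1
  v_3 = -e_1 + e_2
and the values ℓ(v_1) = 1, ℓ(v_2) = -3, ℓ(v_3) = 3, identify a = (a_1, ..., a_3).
a = (-3, 0, 1)

Write a = (a_1, ..., a_3) in the standard basis. For each basis vector v_i, ℓ(v_i) = <v_i, a> is a linear equation in the a_j's. Collect the n equations into a matrix system V a = ℓ, where row i of V is v_i (expressed in the standard basis). Since V is invertible (lower-triangular with 1s on the diagonal, up to permutation), solve by back-substitution:
  V =
[[0, -1, 1],
 [1, 0, 0],
 [-1, 1, 0]]
  V a = (1, -3, 3)
Solving gives a = (-3, 0, 1).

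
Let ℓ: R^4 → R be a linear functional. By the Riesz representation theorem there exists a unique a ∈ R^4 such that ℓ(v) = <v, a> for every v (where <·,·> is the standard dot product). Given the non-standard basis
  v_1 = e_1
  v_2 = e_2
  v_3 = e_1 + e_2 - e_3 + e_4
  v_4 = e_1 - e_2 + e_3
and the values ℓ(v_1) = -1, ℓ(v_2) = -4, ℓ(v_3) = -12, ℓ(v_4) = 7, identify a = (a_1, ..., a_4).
a = (-1, -4, 4, -3)

Write a = (a_1, ..., a_4) in the standard basis. For each basis vector v_i, ℓ(v_i) = <v_i, a> is a linear equation in the a_j's. Collect the n equations into a matrix system V a = ℓ, where row i of V is v_i (expressed in the standard basis). Since V is invertible (lower-triangular with 1s on the diagonal, up to permutation), solve by back-substitution:
  V =
[[1, 0, 0, 0],
 [0, 1, 0, 0],
 [1, 1, -1, 1],
 [1, -1, 1, 0]]
  V a = (-1, -4, -12, 7)
Solving gives a = (-1, -4, 4, -3).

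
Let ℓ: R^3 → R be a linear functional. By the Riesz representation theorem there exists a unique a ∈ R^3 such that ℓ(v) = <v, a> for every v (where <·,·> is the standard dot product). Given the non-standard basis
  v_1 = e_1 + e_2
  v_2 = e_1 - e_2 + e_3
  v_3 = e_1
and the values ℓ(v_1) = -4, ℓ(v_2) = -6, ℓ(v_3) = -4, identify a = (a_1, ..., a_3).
a = (-4, 0, -2)

Write a = (a_1, ..., a_3) in the standard basis. For each basis vector v_i, ℓ(v_i) = <v_i, a> is a linear equation in the a_j's. Collect the n equations into a matrix system V a = ℓ, where row i of V is v_i (expressed in the standard basis). Since V is invertible (lower-triangular with 1s on the diagonal, up to permutation), solve by back-substitution:
  V =
[[1, 1, 0],
 [1, -1, 1],
 [1, 0, 0]]
  V a = (-4, -6, -4)
Solving gives a = (-4, 0, -2).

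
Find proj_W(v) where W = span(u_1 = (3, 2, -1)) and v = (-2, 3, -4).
proj_W(v) = (6/7, 4/7, -2/7)

Set up U = [u_1 | ... | u_1] ∈ R^(3×1). The projector onto W = col(U) is P = U (U^T U)^(-1) U^T.
Compute U^T U =
  [14],
and U^T v = (4).
Solve U^T U · c = U^T v for the coefficients: c = (2/7). The projection is proj_W(v) = U c.
Check: (v - proj_W(v)) · u_1 = 0  (should be 0).
Result: proj_W(v) = (6/7, 4/7, -2/7).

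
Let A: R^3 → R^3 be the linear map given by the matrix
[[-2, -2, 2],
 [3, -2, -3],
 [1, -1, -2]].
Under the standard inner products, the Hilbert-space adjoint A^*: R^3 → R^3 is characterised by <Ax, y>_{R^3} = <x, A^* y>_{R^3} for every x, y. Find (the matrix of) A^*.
A^* = A^T =
[[-2, 3, 1],
 [-2, -2, -1],
 [2, -3, -2]]

For real matrices with standard dot products, the defining identity <Ax, y> = <x, A^* y> gives (Ax)^T y = x^T (A^*) y, i.e. x^T A^T y = x^T (A^*) y. Since this holds for all x, y, we must have A^* = A^T. Therefore
A^* =
[[-2, 3, 1],
 [-2, -2, -1],
 [2, -3, -2]].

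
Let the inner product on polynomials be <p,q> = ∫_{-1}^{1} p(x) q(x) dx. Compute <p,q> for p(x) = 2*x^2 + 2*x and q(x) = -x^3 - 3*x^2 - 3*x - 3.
<p,q> = -56/5

Expand the product: p(x)·q(x) = -2*x^5 - 8*x^4 - 12*x^3 - 12*x^2 - 6*x.
∫_{-1}^{1} of each monomial x^k gives [2/(k+1) if k even, 0 if k odd]. Integrating term-by-term (or equivalently evaluating the antiderivative F(x) = -x^6/3 - 8*x^5/5 - 3*x^4 - 4*x^3 - 3*x^2 at the endpoints):
  F(1) − F(−1) = -179/15 − (-11/15) = -56/5.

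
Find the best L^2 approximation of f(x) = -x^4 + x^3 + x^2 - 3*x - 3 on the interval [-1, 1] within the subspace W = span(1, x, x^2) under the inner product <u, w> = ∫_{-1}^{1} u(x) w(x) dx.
g(x) = x^2/7 - 12*x/5 - 102/35

The best approximation g ∈ W is the orthogonal projection of f onto W. Writing g = a_0 + a_1 x + a_2 x^2, the coefficients solve the normal equations G · a = b where
  G_{ij} = <φ_i, φ_j> and b_i = <f, φ_i>, with φ_0 = 1, φ_1 = x, φ_2 = x^2.
G =
  [2, 0, 2/3]
  [0, 2/3, 0]
  [2/3, 0, 2/5],
b = (-86/15, -8/5, -66/35).
Solving gives a_0 = -102/35, a_1 = -12/5, a_2 = 1/7, so
  g(x) = x^2/7 - 12*x/5 - 102/35.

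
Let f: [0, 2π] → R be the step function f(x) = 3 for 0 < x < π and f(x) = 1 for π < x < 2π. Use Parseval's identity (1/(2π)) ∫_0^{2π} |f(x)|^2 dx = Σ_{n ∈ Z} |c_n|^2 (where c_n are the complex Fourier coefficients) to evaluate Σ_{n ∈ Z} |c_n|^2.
Σ |c_n|^2 = 5

Parseval equates the L^2 energy of f (normalised by 1/(2π)) with the ℓ^2 sum of its Fourier coefficients: (1/(2π)) ∫_0^{2π} |f|^2 = Σ |c_n|^2.
Compute the left side: (1/(2π)) [∫_0^π 3^2 dx + ∫_π^{2π} 1^2 dx] = (1/(2π)) · (9π + 1π) = (9 + 1)/2 = 5.
So Σ_{n ∈ Z} |c_n|^2 = 5.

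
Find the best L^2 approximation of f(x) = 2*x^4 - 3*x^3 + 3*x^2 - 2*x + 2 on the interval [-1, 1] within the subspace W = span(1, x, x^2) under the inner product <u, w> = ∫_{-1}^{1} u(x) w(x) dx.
g(x) = 33*x^2/7 - 19*x/5 + 64/35

The best approximation g ∈ W is the orthogonal projection of f onto W. Writing g = a_0 + a_1 x + a_2 x^2, the coefficients solve the normal equations G · a = b where
  G_{ij} = <φ_i, φ_j> and b_i = <f, φ_i>, with φ_0 = 1, φ_1 = x, φ_2 = x^2.
G =
  [2, 0, 2/3]
  [0, 2/3, 0]
  [2/3, 0, 2/5],
b = (34/5, -38/15, 326/105).
Solving gives a_0 = 64/35, a_1 = -19/5, a_2 = 33/7, so
  g(x) = 33*x^2/7 - 19*x/5 + 64/35.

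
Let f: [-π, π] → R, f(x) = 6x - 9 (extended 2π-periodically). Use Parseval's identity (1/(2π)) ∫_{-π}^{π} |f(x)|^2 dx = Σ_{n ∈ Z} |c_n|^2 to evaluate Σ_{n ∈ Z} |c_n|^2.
Σ |c_n|^2 = 12π^2 + 81

Expand and integrate term by term over [-π, π]:
  ∫ (6x)^2 dx = 36·(2π^3/3); ∫ 2·6·(-9)·x dx = 0 (odd integrand); ∫ (-9)^2 dx = 81·2π.
So (1/(2π)) ∫_{-π}^{π} (6x - 9)^2 dx = 36π^2/3 + 81 = 12π^2 + 81.
Parseval ⇒ Σ |c_n|^2 = 12π^2 + 81.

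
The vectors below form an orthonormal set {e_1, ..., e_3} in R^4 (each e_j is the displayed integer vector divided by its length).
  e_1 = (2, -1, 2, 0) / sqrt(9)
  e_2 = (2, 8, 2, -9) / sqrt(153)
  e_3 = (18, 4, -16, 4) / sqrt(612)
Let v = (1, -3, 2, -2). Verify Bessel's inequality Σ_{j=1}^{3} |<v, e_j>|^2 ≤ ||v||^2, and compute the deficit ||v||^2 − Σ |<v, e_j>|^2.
Σ |<v, e_j>|^2 = 98/9; ||v||^2 = 18; deficit = 64/9

Write each e_j = u_j / sqrt(<u_j, u_j>) where u_j is the displayed integer vector. Then <v, e_j> = <v, u_j> / sqrt(<u_j, u_j>), so |<v, e_j>|^2 = <v, u_j>^2 / <u_j, u_j>.
Coefficients: <v, e_1> = 9/sqrt(9), <v, e_2> = 0/sqrt(153), <v, e_3> = -34/sqrt(612).
Square and sum: Σ |<v, e_j>|^2 = 98/9.
Compute ||v||^2 = v·v = 18.
Deficit = 18 − 98/9 = 64/9 ≥ 0, confirming Bessel's inequality. (The deficit equals ||v − Σ <v,e_j> e_j||^2, the squared distance from v to span{e_j}.)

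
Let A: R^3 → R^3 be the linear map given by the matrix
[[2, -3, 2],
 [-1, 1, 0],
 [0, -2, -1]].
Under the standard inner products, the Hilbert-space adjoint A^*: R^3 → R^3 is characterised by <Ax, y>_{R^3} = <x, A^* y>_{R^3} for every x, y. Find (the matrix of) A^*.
A^* = A^T =
[[2, -1, 0],
 [-3, 1, -2],
 [2, 0, -1]]

For real matrices with standard dot products, the defining identity <Ax, y> = <x, A^* y> gives (Ax)^T y = x^T (A^*) y, i.e. x^T A^T y = x^T (A^*) y. Since this holds for all x, y, we must have A^* = A^T. Therefore
A^* =
[[2, -1, 0],
 [-3, 1, -2],
 [2, 0, -1]].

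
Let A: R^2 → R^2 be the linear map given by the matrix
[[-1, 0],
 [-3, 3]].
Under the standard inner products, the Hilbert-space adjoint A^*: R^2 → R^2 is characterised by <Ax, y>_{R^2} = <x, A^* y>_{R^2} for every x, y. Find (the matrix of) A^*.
A^* = A^T =
[[-1, -3],
 [0, 3]]

For real matrices with standard dot products, the defining identity <Ax, y> = <x, A^* y> gives (Ax)^T y = x^T (A^*) y, i.e. x^T A^T y = x^T (A^*) y. Since this holds for all x, y, we must have A^* = A^T. Therefore
A^* =
[[-1, -3],
 [0, 3]].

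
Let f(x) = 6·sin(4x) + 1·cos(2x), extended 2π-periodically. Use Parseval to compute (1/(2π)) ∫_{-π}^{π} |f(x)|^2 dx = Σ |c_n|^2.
Σ |c_n|^2 = 37/2

Expand |f|^2 and use orthogonality of {sin(nx), cos(mx)} on [-π, π]:
  ∫_{-π}^{π} sin(nx)^2 dx = π, ∫ cos(mx)^2 dx = π, and cross terms integrate to 0.
So ∫_{-π}^{π} f(x)^2 dx = 6^2 · π + 1^2 · π = (36 + 1)π.
Divide by 2π: (36 + 1)/2 = 37/2.
By Parseval, this equals Σ |c_n|^2.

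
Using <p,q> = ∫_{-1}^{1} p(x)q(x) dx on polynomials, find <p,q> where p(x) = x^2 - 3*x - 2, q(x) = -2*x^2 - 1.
<p,q> = 26/5

Expand the product: p(x)·q(x) = -2*x^4 + 6*x^3 + 3*x^2 + 3*x + 2.
∫_{-1}^{1} of each monomial x^k gives [2/(k+1) if k even, 0 if k odd]. Integrating term-by-term (or equivalently evaluating the antiderivative F(x) = -2*x^5/5 + 3*x^4/2 + x^3 + 3*x^2/2 + 2*x at the endpoints):
  F(1) − F(−1) = 28/5 − (2/5) = 26/5.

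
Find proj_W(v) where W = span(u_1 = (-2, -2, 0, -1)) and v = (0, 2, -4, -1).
proj_W(v) = (2/3, 2/3, 0, 1/3)

Set up U = [u_1 | ... | u_1] ∈ R^(4×1). The projector onto W = col(U) is P = U (U^T U)^(-1) U^T.
Compute U^T U =
  [9],
and U^T v = (-3).
Solve U^T U · c = U^T v for the coefficients: c = (-1/3). The projection is proj_W(v) = U c.
Check: (v - proj_W(v)) · u_1 = 0  (should be 0).
Result: proj_W(v) = (2/3, 2/3, 0, 1/3).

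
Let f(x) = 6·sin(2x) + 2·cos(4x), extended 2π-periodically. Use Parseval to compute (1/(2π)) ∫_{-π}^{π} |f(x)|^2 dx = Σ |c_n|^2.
Σ |c_n|^2 = 20

Expand |f|^2 and use orthogonality of {sin(nx), cos(mx)} on [-π, π]:
  ∫_{-π}^{π} sin(nx)^2 dx = π, ∫ cos(mx)^2 dx = π, and cross terms integrate to 0.
So ∫_{-π}^{π} f(x)^2 dx = 6^2 · π + 2^2 · π = (36 + 4)π.
Divide by 2π: (36 + 4)/2 = 20.
By Parseval, this equals Σ |c_n|^2.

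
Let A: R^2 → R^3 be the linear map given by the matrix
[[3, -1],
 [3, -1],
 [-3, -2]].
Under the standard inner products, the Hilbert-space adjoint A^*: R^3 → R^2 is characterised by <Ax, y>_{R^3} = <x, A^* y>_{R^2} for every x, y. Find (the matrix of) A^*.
A^* = A^T =
[[3, 3, -3],
 [-1, -1, -2]]

For real matrices with standard dot products, the defining identity <Ax, y> = <x, A^* y> gives (Ax)^T y = x^T (A^*) y, i.e. x^T A^T y = x^T (A^*) y. Since this holds for all x, y, we must have A^* = A^T. Therefore
A^* =
[[3, 3, -3],
 [-1, -1, -2]].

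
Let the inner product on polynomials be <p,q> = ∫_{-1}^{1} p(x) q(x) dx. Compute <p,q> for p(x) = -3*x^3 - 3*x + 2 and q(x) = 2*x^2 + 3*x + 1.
<p,q> = -44/15

Expand the product: p(x)·q(x) = -6*x^5 - 9*x^4 - 9*x^3 - 5*x^2 + 3*x + 2.
∫_{-1}^{1} of each monomial x^k gives [2/(k+1) if k even, 0 if k odd]. Integrating term-by-term (or equivalently evaluating the antiderivative F(x) = -x^6 - 9*x^5/5 - 9*x^4/4 - 5*x^3/3 + 3*x^2/2 + 2*x at the endpoints):
  F(1) − F(−1) = -193/60 − (-17/60) = -44/15.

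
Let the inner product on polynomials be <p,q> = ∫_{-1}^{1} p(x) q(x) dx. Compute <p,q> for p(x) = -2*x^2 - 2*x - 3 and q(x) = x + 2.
<p,q> = -16

Expand the product: p(x)·q(x) = -2*x^3 - 6*x^2 - 7*x - 6.
∫_{-1}^{1} of each monomial x^k gives [2/(k+1) if k even, 0 if k odd]. Integrating term-by-term (or equivalently evaluating the antiderivative F(x) = -x^4/2 - 2*x^3 - 7*x^2/2 - 6*x at the endpoints):
  F(1) − F(−1) = -12 − (4) = -16.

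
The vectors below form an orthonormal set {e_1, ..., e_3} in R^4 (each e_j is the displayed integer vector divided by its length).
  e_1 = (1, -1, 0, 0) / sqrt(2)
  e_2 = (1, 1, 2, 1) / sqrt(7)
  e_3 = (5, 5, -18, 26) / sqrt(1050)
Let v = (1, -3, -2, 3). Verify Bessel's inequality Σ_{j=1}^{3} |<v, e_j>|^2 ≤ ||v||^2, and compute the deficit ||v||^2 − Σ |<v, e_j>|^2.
Σ |<v, e_j>|^2 = 25*2**(22/89)*3**(297/356)*5**(189/356)*7**(157/356)/21; ||v||^2 = 23; deficit = 256/75

Write each e_j = u_j / sqrt(<u_j, u_j>) where u_j is the displayed integer vector. Then <v, e_j> = <v, u_j> / sqrt(<u_j, u_j>), so |<v, e_j>|^2 = <v, u_j>^2 / <u_j, u_j>.
Coefficients: <v, e_1> = 4/sqrt(2), <v, e_2> = -3/sqrt(7), <v, e_3> = 104/sqrt(1050).
Square and sum: Σ |<v, e_j>|^2 = 25*2**(22/89)*3**(297/356)*5**(189/356)*7**(157/356)/21.
Compute ||v||^2 = v·v = 23.
Deficit = 23 − 25*2**(22/89)*3**(297/356)*5**(189/356)*7**(157/356)/21 = 256/75 ≥ 0, confirming Bessel's inequality. (The deficit equals ||v − Σ <v,e_j> e_j||^2, the squared distance from v to span{e_j}.)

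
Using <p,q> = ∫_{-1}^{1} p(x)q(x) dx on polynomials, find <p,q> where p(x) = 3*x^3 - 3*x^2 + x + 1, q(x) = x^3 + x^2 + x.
<p,q> = 272/105

Expand the product: p(x)·q(x) = 3*x^6 + x^4 - x^3 + 2*x^2 + x.
∫_{-1}^{1} of each monomial x^k gives [2/(k+1) if k even, 0 if k odd]. Integrating term-by-term (or equivalently evaluating the antiderivative F(x) = 3*x^7/7 + x^5/5 - x^4/4 + 2*x^3/3 + x^2/2 at the endpoints):
  F(1) − F(−1) = 649/420 − (-439/420) = 272/105.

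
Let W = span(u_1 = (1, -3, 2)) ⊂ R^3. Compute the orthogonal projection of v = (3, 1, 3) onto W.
proj_W(v) = (3/7, -9/7, 6/7)

Set up U = [u_1 | ... | u_1] ∈ R^(3×1). The projector onto W = col(U) is P = U (U^T U)^(-1) U^T.
Compute U^T U =
  [14],
and U^T v = (6).
Solve U^T U · c = U^T v for the coefficients: c = (3/7). The projection is proj_W(v) = U c.
Check: (v - proj_W(v)) · u_1 = 0  (should be 0).
Result: proj_W(v) = (3/7, -9/7, 6/7).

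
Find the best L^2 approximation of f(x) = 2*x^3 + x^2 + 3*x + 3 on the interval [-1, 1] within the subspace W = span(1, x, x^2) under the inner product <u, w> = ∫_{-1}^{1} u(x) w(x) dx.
g(x) = x^2 + 21*x/5 + 3

The best approximation g ∈ W is the orthogonal projection of f onto W. Writing g = a_0 + a_1 x + a_2 x^2, the coefficients solve the normal equations G · a = b where
  G_{ij} = <φ_i, φ_j> and b_i = <f, φ_i>, with φ_0 = 1, φ_1 = x, φ_2 = x^2.
G =
  [2, 0, 2/3]
  [0, 2/3, 0]
  [2/3, 0, 2/5],
b = (20/3, 14/5, 12/5).
Solving gives a_0 = 3, a_1 = 21/5, a_2 = 1, so
  g(x) = x^2 + 21*x/5 + 3.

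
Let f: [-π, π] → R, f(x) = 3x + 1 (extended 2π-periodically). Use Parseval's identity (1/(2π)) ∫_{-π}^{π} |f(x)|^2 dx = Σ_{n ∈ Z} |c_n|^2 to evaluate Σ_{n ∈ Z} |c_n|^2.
Σ |c_n|^2 = 3π^2 + 1

Expand and integrate term by term over [-π, π]:
  ∫ (3x)^2 dx = 9·(2π^3/3); ∫ 2·3·(1)·x dx = 0 (odd integrand); ∫ 1^2 dx = 1·2π.
So (1/(2π)) ∫_{-π}^{π} (3x + 1)^2 dx = 9π^2/3 + 1 = 3π^2 + 1.
Parseval ⇒ Σ |c_n|^2 = 3π^2 + 1.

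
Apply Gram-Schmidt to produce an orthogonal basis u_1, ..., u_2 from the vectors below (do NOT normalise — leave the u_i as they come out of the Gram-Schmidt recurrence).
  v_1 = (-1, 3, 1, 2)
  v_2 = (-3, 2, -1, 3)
Orthogonal basis:
  u_1 = (-1, 3, 1, 2)
  u_2 = (-31/15, -4/5, -29/15, 17/15)

Apply the Gram-Schmidt recurrence
  u_1 = v_1
  u_i = v_i − Σ_{j<i} ((v_i · u_j) / (u_j · u_j)) · u_j.

Step by step this gives:
  u_1 = (-1, 3, 1, 2)
  u_2 = (-31/15, -4/5, -29/15, 17/15)

Orthogonality check:
  u_2 · u_1 = 0 (should be 0)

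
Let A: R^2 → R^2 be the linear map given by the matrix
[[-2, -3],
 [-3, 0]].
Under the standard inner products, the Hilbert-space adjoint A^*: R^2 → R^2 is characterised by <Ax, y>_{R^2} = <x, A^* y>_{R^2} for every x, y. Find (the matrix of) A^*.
A^* = A^T =
[[-2, -3],
 [-3, 0]]

For real matrices with standard dot products, the defining identity <Ax, y> = <x, A^* y> gives (Ax)^T y = x^T (A^*) y, i.e. x^T A^T y = x^T (A^*) y. Since this holds for all x, y, we must have A^* = A^T. Therefore
A^* =
[[-2, -3],
 [-3, 0]].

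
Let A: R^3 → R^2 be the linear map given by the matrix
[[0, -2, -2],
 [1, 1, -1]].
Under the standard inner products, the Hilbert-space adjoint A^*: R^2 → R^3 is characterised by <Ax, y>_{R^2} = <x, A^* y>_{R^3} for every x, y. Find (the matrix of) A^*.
A^* = A^T =
[[0, 1],
 [-2, 1],
 [-2, -1]]

For real matrices with standard dot products, the defining identity <Ax, y> = <x, A^* y> gives (Ax)^T y = x^T (A^*) y, i.e. x^T A^T y = x^T (A^*) y. Since this holds for all x, y, we must have A^* = A^T. Therefore
A^* =
[[0, 1],
 [-2, 1],
 [-2, -1]].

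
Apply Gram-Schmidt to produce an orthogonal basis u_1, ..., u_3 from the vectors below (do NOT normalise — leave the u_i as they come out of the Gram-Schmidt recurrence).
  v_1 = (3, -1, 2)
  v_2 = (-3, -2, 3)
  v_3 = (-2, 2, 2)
Orthogonal basis:
  u_1 = (3, -1, 2)
  u_2 = (-39/14, -29/14, 22/7)
  u_3 = (-50/307, 750/307, 450/307)

Apply the Gram-Schmidt recurrence
  u_1 = v_1
  u_i = v_i − Σ_{j<i} ((v_i · u_j) / (u_j · u_j)) · u_j.

Step by step this gives:
  u_1 = (3, -1, 2)
  u_2 = (-39/14, -29/14, 22/7)
  u_3 = (-50/307, 750/307, 450/307)

Orthogonality check:
  u_2 · u_1 = 0 (should be 0)
  u_3 · u_1 = 0 (should be 0)
  u_3 · u_2 = 0 (should be 0)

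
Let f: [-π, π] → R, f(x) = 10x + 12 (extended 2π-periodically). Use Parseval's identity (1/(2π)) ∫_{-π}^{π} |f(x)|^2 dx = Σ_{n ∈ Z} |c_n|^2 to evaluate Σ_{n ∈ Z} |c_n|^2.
Σ |c_n|^2 = 100π^2/3 + 144

Expand and integrate term by term over [-π, π]:
  ∫ (10x)^2 dx = 100·(2π^3/3); ∫ 2·10·(12)·x dx = 0 (odd integrand); ∫ 12^2 dx = 144·2π.
So (1/(2π)) ∫_{-π}^{π} (10x + 12)^2 dx = 100π^2/3 + 144 = 100π^2/3 + 144.
Parseval ⇒ Σ |c_n|^2 = 100π^2/3 + 144.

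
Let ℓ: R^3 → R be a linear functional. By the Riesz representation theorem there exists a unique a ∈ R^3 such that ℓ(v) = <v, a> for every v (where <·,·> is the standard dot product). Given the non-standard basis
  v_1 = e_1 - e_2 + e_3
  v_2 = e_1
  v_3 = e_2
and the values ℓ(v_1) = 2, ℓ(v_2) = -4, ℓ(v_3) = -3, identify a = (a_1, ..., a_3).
a = (-4, -3, 3)

Write a = (a_1, ..., a_3) in the standard basis. For each basis vector v_i, ℓ(v_i) = <v_i, a> is a linear equation in the a_j's. Collect the n equations into a matrix system V a = ℓ, where row i of V is v_i (expressed in the standard basis). Since V is invertible (lower-triangular with 1s on the diagonal, up to permutation), solve by back-substitution:
  V =
[[1, -1, 1],
 [1, 0, 0],
 [0, 1, 0]]
  V a = (2, -4, -3)
Solving gives a = (-4, -3, 3).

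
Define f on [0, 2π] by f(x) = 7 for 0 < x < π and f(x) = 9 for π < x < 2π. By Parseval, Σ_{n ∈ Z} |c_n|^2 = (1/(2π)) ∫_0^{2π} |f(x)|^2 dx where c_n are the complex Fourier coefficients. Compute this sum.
Σ |c_n|^2 = 65

Parseval equates the L^2 energy of f (normalised by 1/(2π)) with the ℓ^2 sum of its Fourier coefficients: (1/(2π)) ∫_0^{2π} |f|^2 = Σ |c_n|^2.
Compute the left side: (1/(2π)) [∫_0^π 7^2 dx + ∫_π^{2π} 9^2 dx] = (1/(2π)) · (49π + 81π) = (49 + 81)/2 = 65.
So Σ_{n ∈ Z} |c_n|^2 = 65.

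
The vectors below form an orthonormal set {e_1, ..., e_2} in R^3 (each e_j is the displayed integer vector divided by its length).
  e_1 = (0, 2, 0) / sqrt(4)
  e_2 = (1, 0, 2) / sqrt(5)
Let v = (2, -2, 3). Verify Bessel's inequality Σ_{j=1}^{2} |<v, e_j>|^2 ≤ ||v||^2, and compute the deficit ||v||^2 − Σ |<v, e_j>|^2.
Σ |<v, e_j>|^2 = 84/5; ||v||^2 = 17; deficit = 1/5

Write each e_j = u_j / sqrt(<u_j, u_j>) where u_j is the displayed integer vector. Then <v, e_j> = <v, u_j> / sqrt(<u_j, u_j>), so |<v, e_j>|^2 = <v, u_j>^2 / <u_j, u_j>.
Coefficients: <v, e_1> = -4/sqrt(4), <v, e_2> = 8/sqrt(5).
Square and sum: Σ |<v, e_j>|^2 = 84/5.
Compute ||v||^2 = v·v = 17.
Deficit = 17 − 84/5 = 1/5 ≥ 0, confirming Bessel's inequality. (The deficit equals ||v − Σ <v,e_j> e_j||^2, the squared distance from v to span{e_j}.)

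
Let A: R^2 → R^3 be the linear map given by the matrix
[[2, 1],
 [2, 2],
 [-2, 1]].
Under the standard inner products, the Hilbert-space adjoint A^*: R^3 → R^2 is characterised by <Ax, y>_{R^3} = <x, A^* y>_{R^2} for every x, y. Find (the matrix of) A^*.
A^* = A^T =
[[2, 2, -2],
 [1, 2, 1]]

For real matrices with standard dot products, the defining identity <Ax, y> = <x, A^* y> gives (Ax)^T y = x^T (A^*) y, i.e. x^T A^T y = x^T (A^*) y. Since this holds for all x, y, we must have A^* = A^T. Therefore
A^* =
[[2, 2, -2],
 [1, 2, 1]].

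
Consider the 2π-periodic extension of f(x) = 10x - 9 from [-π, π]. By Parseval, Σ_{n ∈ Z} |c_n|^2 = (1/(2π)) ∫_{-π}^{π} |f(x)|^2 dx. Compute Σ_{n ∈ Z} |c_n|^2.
Σ |c_n|^2 = 100π^2/3 + 81

Expand and integrate term by term over [-π, π]:
  ∫ (10x)^2 dx = 100·(2π^3/3); ∫ 2·10·(-9)·x dx = 0 (odd integrand); ∫ (-9)^2 dx = 81·2π.
So (1/(2π)) ∫_{-π}^{π} (10x - 9)^2 dx = 100π^2/3 + 81 = 100π^2/3 + 81.
Parseval ⇒ Σ |c_n|^2 = 100π^2/3 + 81.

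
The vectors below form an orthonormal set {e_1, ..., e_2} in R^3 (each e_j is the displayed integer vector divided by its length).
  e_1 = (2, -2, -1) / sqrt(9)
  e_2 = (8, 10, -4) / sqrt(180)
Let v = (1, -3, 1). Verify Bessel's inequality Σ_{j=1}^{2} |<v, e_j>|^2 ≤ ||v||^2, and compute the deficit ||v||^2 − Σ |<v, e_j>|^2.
Σ |<v, e_j>|^2 = 46/5; ||v||^2 = 11; deficit = 9/5

Write each e_j = u_j / sqrt(<u_j, u_j>) where u_j is the displayed integer vector. Then <v, e_j> = <v, u_j> / sqrt(<u_j, u_j>), so |<v, e_j>|^2 = <v, u_j>^2 / <u_j, u_j>.
Coefficients: <v, e_1> = 7/sqrt(9), <v, e_2> = -26/sqrt(180).
Square and sum: Σ |<v, e_j>|^2 = 46/5.
Compute ||v||^2 = v·v = 11.
Deficit = 11 − 46/5 = 9/5 ≥ 0, confirming Bessel's inequality. (The deficit equals ||v − Σ <v,e_j> e_j||^2, the squared distance from v to span{e_j}.)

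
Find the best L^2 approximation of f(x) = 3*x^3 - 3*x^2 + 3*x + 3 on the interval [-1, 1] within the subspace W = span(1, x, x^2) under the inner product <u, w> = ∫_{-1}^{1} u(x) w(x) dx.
g(x) = -3*x^2 + 24*x/5 + 3

The best approximation g ∈ W is the orthogonal projection of f onto W. Writing g = a_0 + a_1 x + a_2 x^2, the coefficients solve the normal equations G · a = b where
  G_{ij} = <φ_i, φ_j> and b_i = <f, φ_i>, with φ_0 = 1, φ_1 = x, φ_2 = x^2.
G =
  [2, 0, 2/3]
  [0, 2/3, 0]
  [2/3, 0, 2/5],
b = (4, 16/5, 4/5).
Solving gives a_0 = 3, a_1 = 24/5, a_2 = -3, so
  g(x) = -3*x^2 + 24*x/5 + 3.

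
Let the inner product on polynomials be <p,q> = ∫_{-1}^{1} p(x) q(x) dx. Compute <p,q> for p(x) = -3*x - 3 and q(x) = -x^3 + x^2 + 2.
<p,q> = -64/5

Expand the product: p(x)·q(x) = 3*x^4 - 3*x^2 - 6*x - 6.
∫_{-1}^{1} of each monomial x^k gives [2/(k+1) if k even, 0 if k odd]. Integrating term-by-term (or equivalently evaluating the antiderivative F(x) = 3*x^5/5 - x^3 - 3*x^2 - 6*x at the endpoints):
  F(1) − F(−1) = -47/5 − (17/5) = -64/5.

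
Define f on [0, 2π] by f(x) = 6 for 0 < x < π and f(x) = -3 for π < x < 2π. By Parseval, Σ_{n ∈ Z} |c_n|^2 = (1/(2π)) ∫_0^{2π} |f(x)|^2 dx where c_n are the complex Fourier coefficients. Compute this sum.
Σ |c_n|^2 = 45/2

Parseval equates the L^2 energy of f (normalised by 1/(2π)) with the ℓ^2 sum of its Fourier coefficients: (1/(2π)) ∫_0^{2π} |f|^2 = Σ |c_n|^2.
Compute the left side: (1/(2π)) [∫_0^π 6^2 dx + ∫_π^{2π} (-3)^2 dx] = (1/(2π)) · (36π + 9π) = (36 + 9)/2 = 45/2.
So Σ_{n ∈ Z} |c_n|^2 = 45/2.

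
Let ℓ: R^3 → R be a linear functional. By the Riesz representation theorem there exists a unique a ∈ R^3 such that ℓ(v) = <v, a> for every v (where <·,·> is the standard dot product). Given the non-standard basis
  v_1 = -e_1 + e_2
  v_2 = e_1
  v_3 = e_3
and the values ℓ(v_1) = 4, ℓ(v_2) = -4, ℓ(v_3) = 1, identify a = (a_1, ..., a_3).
a = (-4, 0, 1)

Write a = (a_1, ..., a_3) in the standard basis. For each basis vector v_i, ℓ(v_i) = <v_i, a> is a linear equation in the a_j's. Collect the n equations into a matrix system V a = ℓ, where row i of V is v_i (expressed in the standard basis). Since V is invertible (lower-triangular with 1s on the diagonal, up to permutation), solve by back-substitution:
  V =
[[-1, 1, 0],
 [1, 0, 0],
 [0, 0, 1]]
  V a = (4, -4, 1)
Solving gives a = (-4, 0, 1).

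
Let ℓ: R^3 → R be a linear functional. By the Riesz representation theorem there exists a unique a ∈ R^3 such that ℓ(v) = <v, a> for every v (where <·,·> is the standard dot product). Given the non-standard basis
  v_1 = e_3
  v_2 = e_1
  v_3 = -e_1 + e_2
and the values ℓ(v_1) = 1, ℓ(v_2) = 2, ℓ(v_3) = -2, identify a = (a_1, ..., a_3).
a = (2, 0, 1)

Write a = (a_1, ..., a_3) in the standard basis. For each basis vector v_i, ℓ(v_i) = <v_i, a> is a linear equation in the a_j's. Collect the n equations into a matrix system V a = ℓ, where row i of V is v_i (expressed in the standard basis). Since V is invertible (lower-triangular with 1s on the diagonal, up to permutation), solve by back-substitution:
  V =
[[0, 0, 1],
 [1, 0, 0],
 [-1, 1, 0]]
  V a = (1, 2, -2)
Solving gives a = (2, 0, 1).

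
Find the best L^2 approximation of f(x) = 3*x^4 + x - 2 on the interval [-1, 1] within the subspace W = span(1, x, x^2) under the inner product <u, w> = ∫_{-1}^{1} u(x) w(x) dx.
g(x) = 18*x^2/7 + x - 79/35

The best approximation g ∈ W is the orthogonal projection of f onto W. Writing g = a_0 + a_1 x + a_2 x^2, the coefficients solve the normal equations G · a = b where
  G_{ij} = <φ_i, φ_j> and b_i = <f, φ_i>, with φ_0 = 1, φ_1 = x, φ_2 = x^2.
G =
  [2, 0, 2/3]
  [0, 2/3, 0]
  [2/3, 0, 2/5],
b = (-14/5, 2/3, -10/21).
Solving gives a_0 = -79/35, a_1 = 1, a_2 = 18/7, so
  g(x) = 18*x^2/7 + x - 79/35.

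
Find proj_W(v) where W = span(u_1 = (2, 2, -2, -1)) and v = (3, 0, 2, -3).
proj_W(v) = (10/13, 10/13, -10/13, -5/13)

Set up U = [u_1 | ... | u_1] ∈ R^(4×1). The projector onto W = col(U) is P = U (U^T U)^(-1) U^T.
Compute U^T U =
  [13],
and U^T v = (5).
Solve U^T U · c = U^T v for the coefficients: c = (5/13). The projection is proj_W(v) = U c.
Check: (v - proj_W(v)) · u_1 = 0  (should be 0).
Result: proj_W(v) = (10/13, 10/13, -10/13, -5/13).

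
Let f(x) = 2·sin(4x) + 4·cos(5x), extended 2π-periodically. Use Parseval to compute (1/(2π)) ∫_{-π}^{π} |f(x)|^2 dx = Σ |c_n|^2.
Σ |c_n|^2 = 10

Expand |f|^2 and use orthogonality of {sin(nx), cos(mx)} on [-π, π]:
  ∫_{-π}^{π} sin(nx)^2 dx = π, ∫ cos(mx)^2 dx = π, and cross terms integrate to 0.
So ∫_{-π}^{π} f(x)^2 dx = 2^2 · π + 4^2 · π = (4 + 16)π.
Divide by 2π: (4 + 16)/2 = 10.
By Parseval, this equals Σ |c_n|^2.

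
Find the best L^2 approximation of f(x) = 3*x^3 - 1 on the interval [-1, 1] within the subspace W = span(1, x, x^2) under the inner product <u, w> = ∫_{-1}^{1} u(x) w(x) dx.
g(x) = 9*x/5 - 1

The best approximation g ∈ W is the orthogonal projection of f onto W. Writing g = a_0 + a_1 x + a_2 x^2, the coefficients solve the normal equations G · a = b where
  G_{ij} = <φ_i, φ_j> and b_i = <f, φ_i>, with φ_0 = 1, φ_1 = x, φ_2 = x^2.
G =
  [2, 0, 2/3]
  [0, 2/3, 0]
  [2/3, 0, 2/5],
b = (-2, 6/5, -2/3).
Solving gives a_0 = -1, a_1 = 9/5, a_2 = 0, so
  g(x) = 9*x/5 - 1.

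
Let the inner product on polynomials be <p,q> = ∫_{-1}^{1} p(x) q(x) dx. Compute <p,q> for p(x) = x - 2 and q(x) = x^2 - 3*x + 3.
<p,q> = -46/3

Expand the product: p(x)·q(x) = x^3 - 5*x^2 + 9*x - 6.
∫_{-1}^{1} of each monomial x^k gives [2/(k+1) if k even, 0 if k odd]. Integrating term-by-term (or equivalently evaluating the antiderivative F(x) = x^4/4 - 5*x^3/3 + 9*x^2/2 - 6*x at the endpoints):
  F(1) − F(−1) = -35/12 − (149/12) = -46/3.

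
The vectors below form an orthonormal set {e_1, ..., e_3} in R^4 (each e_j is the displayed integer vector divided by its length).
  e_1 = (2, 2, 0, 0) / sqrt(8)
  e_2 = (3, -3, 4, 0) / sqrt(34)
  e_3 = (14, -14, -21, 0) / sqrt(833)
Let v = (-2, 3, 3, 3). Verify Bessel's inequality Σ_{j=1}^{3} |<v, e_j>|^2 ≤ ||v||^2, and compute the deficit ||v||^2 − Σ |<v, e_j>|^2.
Σ |<v, e_j>|^2 = 22; ||v||^2 = 31; deficit = 9

Write each e_j = u_j / sqrt(<u_j, u_j>) where u_j is the displayed integer vector. Then <v, e_j> = <v, u_j> / sqrt(<u_j, u_j>), so |<v, e_j>|^2 = <v, u_j>^2 / <u_j, u_j>.
Coefficients: <v, e_1> = 2/sqrt(8), <v, e_2> = -3/sqrt(34), <v, e_3> = -133/sqrt(833).
Square and sum: Σ |<v, e_j>|^2 = 22.
Compute ||v||^2 = v·v = 31.
Deficit = 31 − 22 = 9 ≥ 0, confirming Bessel's inequality. (The deficit equals ||v − Σ <v,e_j> e_j||^2, the squared distance from v to span{e_j}.)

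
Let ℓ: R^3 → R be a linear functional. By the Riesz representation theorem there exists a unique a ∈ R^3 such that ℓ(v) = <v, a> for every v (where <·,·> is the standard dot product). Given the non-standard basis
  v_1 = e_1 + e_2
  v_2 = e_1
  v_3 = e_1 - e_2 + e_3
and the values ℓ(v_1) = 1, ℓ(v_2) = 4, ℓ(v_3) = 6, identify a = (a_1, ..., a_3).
a = (4, -3, -1)

Write a = (a_1, ..., a_3) in the standard basis. For each basis vector v_i, ℓ(v_i) = <v_i, a> is a linear equation in the a_j's. Collect the n equations into a matrix system V a = ℓ, where row i of V is v_i (expressed in the standard basis). Since V is invertible (lower-triangular with 1s on the diagonal, up to permutation), solve by back-substitution:
  V =
[[1, 1, 0],
 [1, 0, 0],
 [1, -1, 1]]
  V a = (1, 4, 6)
Solving gives a = (4, -3, -1).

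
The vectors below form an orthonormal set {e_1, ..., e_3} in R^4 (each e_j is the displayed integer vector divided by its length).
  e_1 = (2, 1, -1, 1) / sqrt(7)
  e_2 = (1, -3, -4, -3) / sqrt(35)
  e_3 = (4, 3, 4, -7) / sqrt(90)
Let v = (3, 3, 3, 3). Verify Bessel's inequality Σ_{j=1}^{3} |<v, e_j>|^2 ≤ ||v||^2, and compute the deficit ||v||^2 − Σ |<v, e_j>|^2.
Σ |<v, e_j>|^2 = 34; ||v||^2 = 36; deficit = 2

Write each e_j = u_j / sqrt(<u_j, u_j>) where u_j is the displayed integer vector. Then <v, e_j> = <v, u_j> / sqrt(<u_j, u_j>), so |<v, e_j>|^2 = <v, u_j>^2 / <u_j, u_j>.
Coefficients: <v, e_1> = 9/sqrt(7), <v, e_2> = -27/sqrt(35), <v, e_3> = 12/sqrt(90).
Square and sum: Σ |<v, e_j>|^2 = 34.
Compute ||v||^2 = v·v = 36.
Deficit = 36 − 34 = 2 ≥ 0, confirming Bessel's inequality. (The deficit equals ||v − Σ <v,e_j> e_j||^2, the squared distance from v to span{e_j}.)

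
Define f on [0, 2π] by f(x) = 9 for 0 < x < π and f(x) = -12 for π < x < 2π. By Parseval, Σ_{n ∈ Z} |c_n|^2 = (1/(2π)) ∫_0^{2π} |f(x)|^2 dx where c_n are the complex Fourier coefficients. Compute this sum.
Σ |c_n|^2 = 225/2

Parseval equates the L^2 energy of f (normalised by 1/(2π)) with the ℓ^2 sum of its Fourier coefficients: (1/(2π)) ∫_0^{2π} |f|^2 = Σ |c_n|^2.
Compute the left side: (1/(2π)) [∫_0^π 9^2 dx + ∫_π^{2π} (-12)^2 dx] = (1/(2π)) · (81π + 144π) = (81 + 144)/2 = 225/2.
So Σ_{n ∈ Z} |c_n|^2 = 225/2.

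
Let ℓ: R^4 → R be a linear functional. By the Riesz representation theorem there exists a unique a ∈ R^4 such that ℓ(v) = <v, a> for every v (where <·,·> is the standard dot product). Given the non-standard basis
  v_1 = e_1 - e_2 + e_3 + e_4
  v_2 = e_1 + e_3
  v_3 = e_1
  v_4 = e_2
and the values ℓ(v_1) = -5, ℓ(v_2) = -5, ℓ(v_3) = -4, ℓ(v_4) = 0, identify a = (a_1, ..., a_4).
a = (-4, 0, -1, 0)

Write a = (a_1, ..., a_4) in the standard basis. For each basis vector v_i, ℓ(v_i) = <v_i, a> is a linear equation in the a_j's. Collect the n equations into a matrix system V a = ℓ, where row i of V is v_i (expressed in the standard basis). Since V is invertible (lower-triangular with 1s on the diagonal, up to permutation), solve by back-substitution:
  V =
[[1, -1, 1, 1],
 [1, 0, 1, 0],
 [1, 0, 0, 0],
 [0, 1, 0, 0]]
  V a = (-5, -5, -4, 0)
Solving gives a = (-4, 0, -1, 0).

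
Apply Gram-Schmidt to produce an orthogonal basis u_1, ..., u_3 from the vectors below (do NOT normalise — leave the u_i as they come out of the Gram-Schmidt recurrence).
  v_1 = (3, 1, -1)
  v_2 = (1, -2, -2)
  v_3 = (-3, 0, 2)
Orthogonal basis:
  u_1 = (3, 1, -1)
  u_2 = (2/11, -25/11, -19/11)
  u_3 = (4/45, -1/9, 7/45)

Apply the Gram-Schmidt recurrence
  u_1 = v_1
  u_i = v_i − Σ_{j<i} ((v_i · u_j) / (u_j · u_j)) · u_j.

Step by step this gives:
  u_1 = (3, 1, -1)
  u_2 = (2/11, -25/11, -19/11)
  u_3 = (4/45, -1/9, 7/45)

Orthogonality check:
  u_2 · u_1 = 0 (should be 0)
  u_3 · u_1 = 0 (should be 0)
  u_3 · u_2 = 0 (should be 0)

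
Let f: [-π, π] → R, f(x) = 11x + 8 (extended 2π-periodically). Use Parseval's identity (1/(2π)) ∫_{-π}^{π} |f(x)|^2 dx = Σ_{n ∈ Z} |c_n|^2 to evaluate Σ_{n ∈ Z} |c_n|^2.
Σ |c_n|^2 = 121π^2/3 + 64

Expand and integrate term by term over [-π, π]:
  ∫ (11x)^2 dx = 121·(2π^3/3); ∫ 2·11·(8)·x dx = 0 (odd integrand); ∫ 8^2 dx = 64·2π.
So (1/(2π)) ∫_{-π}^{π} (11x + 8)^2 dx = 121π^2/3 + 64 = 121π^2/3 + 64.
Parseval ⇒ Σ |c_n|^2 = 121π^2/3 + 64.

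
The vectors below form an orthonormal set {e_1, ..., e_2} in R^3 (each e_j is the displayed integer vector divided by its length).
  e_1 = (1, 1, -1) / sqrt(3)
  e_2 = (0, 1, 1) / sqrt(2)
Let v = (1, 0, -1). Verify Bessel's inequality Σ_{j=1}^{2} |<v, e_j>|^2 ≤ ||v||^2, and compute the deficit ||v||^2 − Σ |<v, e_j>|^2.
Σ |<v, e_j>|^2 = 11/6; ||v||^2 = 2; deficit = 1/6

Write each e_j = u_j / sqrt(<u_j, u_j>) where u_j is the displayed integer vector. Then <v, e_j> = <v, u_j> / sqrt(<u_j, u_j>), so |<v, e_j>|^2 = <v, u_j>^2 / <u_j, u_j>.
Coefficients: <v, e_1> = 2/sqrt(3), <v, e_2> = -1/sqrt(2).
Square and sum: Σ |<v, e_j>|^2 = 11/6.
Compute ||v||^2 = v·v = 2.
Deficit = 2 − 11/6 = 1/6 ≥ 0, confirming Bessel's inequality. (The deficit equals ||v − Σ <v,e_j> e_j||^2, the squared distance from v to span{e_j}.)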